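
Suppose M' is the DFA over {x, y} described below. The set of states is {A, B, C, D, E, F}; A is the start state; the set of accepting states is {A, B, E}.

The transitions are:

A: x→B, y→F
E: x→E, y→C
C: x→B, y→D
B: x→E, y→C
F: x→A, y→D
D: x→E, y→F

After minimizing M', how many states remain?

2

Every state is reachable, so we keep all 6.
Start with accepting vs non-accepting: {A,B,E} | {C,D,F}.
No further refinement is possible. Final partition (2 blocks): {A,B,E} | {C,D,F}.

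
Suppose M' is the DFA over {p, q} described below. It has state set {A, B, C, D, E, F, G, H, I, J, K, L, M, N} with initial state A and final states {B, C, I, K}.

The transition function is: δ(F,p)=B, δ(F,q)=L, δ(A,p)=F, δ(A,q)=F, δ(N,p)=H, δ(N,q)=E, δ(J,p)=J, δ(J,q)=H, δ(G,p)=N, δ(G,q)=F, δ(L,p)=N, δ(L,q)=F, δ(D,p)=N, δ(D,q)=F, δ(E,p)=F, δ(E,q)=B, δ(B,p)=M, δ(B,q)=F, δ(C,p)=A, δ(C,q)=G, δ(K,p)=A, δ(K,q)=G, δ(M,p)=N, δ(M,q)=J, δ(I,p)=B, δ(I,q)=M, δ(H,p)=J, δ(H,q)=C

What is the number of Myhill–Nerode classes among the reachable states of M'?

10

Reachable states from the start: {A,B,C,E,F,G,H,J,L,M,N}. Unreachable: {D,I,K} — drop them.
Start with accepting vs non-accepting: {B,C} | {A,E,F,G,H,J,L,M,N}.
On input p, block {A,E,F,G,H,J,L,M,N} splits into {A,E,G,H,J,L,M,N} and {F}.
On input q, block {B,C} splits into {B} and {C}.
Refine {A,E,G,H,J,L,M,N} on symbol p: members go to different blocks, giving {G,H,J,L,M,N} and {A,E}.
On input q, block {G,H,J,L,M,N} splits into {G,L} and {J,M} and {H} and {N}.
On input q, block {A,E} splits into {A} and {E}.
Split {J,M} by δ(·,p) → {J} and {M}.
Stable partition: {B} | {G,L} | {F} | {C} | {A} | {J} | {H} | {N} | {E} | {M} — 10 equivalence classes.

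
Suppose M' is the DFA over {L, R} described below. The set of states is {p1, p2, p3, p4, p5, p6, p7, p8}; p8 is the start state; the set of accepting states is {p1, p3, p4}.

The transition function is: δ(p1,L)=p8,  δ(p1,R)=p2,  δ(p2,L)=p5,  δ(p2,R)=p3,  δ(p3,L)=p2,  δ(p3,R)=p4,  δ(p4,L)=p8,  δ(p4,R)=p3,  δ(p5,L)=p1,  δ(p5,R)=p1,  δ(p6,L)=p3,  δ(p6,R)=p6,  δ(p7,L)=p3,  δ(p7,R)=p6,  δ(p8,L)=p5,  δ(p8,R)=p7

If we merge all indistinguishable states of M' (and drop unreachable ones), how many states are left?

Every state is reachable, so we keep all 8.
Start with accepting vs non-accepting: {p1,p3,p4} | {p2,p5,p6,p7,p8}.
On input R, block {p1,p3,p4} splits into {p3,p4} and {p1}.
Split {p2,p5,p6,p7,p8} by δ(·,L) → {p2,p8} and {p6,p7} and {p5}.
On input R, block {p2,p8} splits into {p2} and {p8}.
Split {p3,p4} by δ(·,L) → {p3} and {p4}.
No further refinement is possible. Final partition (7 blocks): {p3} | {p2} | {p1} | {p6,p7} | {p5} | {p8} | {p4}.

7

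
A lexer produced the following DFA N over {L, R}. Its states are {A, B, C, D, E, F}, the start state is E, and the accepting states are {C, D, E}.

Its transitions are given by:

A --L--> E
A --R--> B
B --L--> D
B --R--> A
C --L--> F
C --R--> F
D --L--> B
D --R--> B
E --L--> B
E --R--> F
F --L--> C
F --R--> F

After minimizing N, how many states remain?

2

All states are reachable from the start state.
P0 = {C,D,E} | {A,B,F}.
No further refinement is possible. Final partition (2 blocks): {C,D,E} | {A,B,F}.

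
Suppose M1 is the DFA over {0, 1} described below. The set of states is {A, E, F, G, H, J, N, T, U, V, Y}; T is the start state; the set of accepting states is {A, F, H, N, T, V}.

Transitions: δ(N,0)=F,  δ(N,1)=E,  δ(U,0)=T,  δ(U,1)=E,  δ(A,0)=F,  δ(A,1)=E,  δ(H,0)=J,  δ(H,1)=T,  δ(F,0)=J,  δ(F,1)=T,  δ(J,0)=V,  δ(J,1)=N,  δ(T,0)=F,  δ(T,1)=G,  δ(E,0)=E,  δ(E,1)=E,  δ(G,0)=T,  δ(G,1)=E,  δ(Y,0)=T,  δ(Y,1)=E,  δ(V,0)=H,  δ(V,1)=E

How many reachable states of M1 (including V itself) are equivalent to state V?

2

States {A,U,Y} cannot be reached from the start state, so discard them.
Start with accepting vs non-accepting: {F,H,N,T,V} | {E,G,J}.
On input 0, block {F,H,N,T,V} splits into {N,T,V} and {F,H}.
Split {E,G,J} by δ(·,0) → {G,J} and {E}.
Refine {N,T,V} on symbol 1: members go to different blocks, giving {N,V} and {T}.
Refine {G,J} on symbol 0: members go to different blocks, giving {J} and {G}.
The partition is now stable with 6 blocks: {N,V} | {J} | {F,H} | {E} | {T} | {G}.
The equivalence class containing V is {N,V}, of size 2.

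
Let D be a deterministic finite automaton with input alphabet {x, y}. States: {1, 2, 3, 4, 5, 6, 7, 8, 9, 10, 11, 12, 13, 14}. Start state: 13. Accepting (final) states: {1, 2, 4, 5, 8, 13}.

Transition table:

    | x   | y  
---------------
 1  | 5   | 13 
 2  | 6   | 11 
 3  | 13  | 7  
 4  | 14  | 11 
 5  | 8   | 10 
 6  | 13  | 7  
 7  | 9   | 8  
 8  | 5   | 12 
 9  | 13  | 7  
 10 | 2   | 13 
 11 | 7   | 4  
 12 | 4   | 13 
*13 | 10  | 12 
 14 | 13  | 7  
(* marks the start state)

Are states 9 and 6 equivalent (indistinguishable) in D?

States {1,3} cannot be reached from the start state, so discard them.
Initial partition by acceptance: {2,4,5,8,13} | {6,7,9,10,11,12,14}.
On input x, block {2,4,5,8,13} splits into {2,4,13} and {5,8}.
Refine {6,7,9,10,11,12,14} on symbol x: members go to different blocks, giving {6,9,10,12,14} and {7,11}.
Refine {2,4,13} on symbol y: members go to different blocks, giving {2,4} and {13}.
On input x, block {6,9,10,12,14} splits into {6,9,14} and {10,12}.
Split {7,11} by δ(·,x) → {7} and {11}.
No further refinement is possible. Final partition (7 blocks): {2,4} | {6,9,14} | {5,8} | {7} | {13} | {10,12} | {11}.
9 and 6 lie in the same block of the stable partition, so they are equivalent — no string distinguishes them.

Yes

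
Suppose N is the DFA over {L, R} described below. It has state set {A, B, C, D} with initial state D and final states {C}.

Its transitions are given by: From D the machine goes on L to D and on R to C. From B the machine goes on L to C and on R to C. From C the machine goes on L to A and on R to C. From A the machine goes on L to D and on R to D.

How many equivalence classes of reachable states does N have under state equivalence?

Reachable states from the start: {A,C,D}. Unreachable: {B} — drop them.
P0 = {C} | {A,D}.
On input R, block {A,D} splits into {A} and {D}.
Stable partition: {C} | {A} | {D} — 3 equivalence classes.

3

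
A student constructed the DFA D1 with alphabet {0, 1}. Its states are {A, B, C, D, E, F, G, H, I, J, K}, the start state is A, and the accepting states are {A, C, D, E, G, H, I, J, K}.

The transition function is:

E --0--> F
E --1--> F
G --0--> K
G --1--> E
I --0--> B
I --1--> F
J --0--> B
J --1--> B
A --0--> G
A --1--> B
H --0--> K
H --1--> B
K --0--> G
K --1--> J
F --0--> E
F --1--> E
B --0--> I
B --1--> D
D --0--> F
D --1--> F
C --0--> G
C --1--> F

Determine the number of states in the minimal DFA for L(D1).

4

Reachable states from the start: {A,B,D,E,F,G,I,J,K}. Unreachable: {C,H} — drop them.
Initial partition by acceptance: {A,D,E,G,I,J,K} | {B,F}.
Refine {A,D,E,G,I,J,K} on symbol 0: members go to different blocks, giving {D,E,I,J} and {A,G,K}.
On input 1, block {A,G,K} splits into {G,K} and {A}.
The partition is now stable with 4 blocks: {D,E,I,J} | {B,F} | {G,K} | {A}.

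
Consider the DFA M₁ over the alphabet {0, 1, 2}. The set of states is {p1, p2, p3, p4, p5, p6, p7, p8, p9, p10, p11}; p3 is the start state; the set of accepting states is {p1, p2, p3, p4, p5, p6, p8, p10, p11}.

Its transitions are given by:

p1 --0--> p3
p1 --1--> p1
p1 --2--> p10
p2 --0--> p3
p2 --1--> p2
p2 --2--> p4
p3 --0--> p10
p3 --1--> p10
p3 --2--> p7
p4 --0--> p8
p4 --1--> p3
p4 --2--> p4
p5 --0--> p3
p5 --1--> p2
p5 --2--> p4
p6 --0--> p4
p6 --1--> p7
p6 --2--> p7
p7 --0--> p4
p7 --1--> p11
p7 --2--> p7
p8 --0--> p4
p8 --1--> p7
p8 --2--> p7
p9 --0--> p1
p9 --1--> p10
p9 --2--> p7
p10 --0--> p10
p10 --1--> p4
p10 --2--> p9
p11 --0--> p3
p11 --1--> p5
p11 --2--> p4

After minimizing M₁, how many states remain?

8

First remove the unreachable states {p6}; 10 states remain.
Initial partition by acceptance: {p1,p2,p3,p4,p5,p8,p10,p11} | {p7,p9}.
On input 1, block {p1,p2,p3,p4,p5,p8,p10,p11} splits into {p1,p2,p3,p4,p5,p10,p11} and {p8}.
Refine {p1,p2,p3,p4,p5,p10,p11} on symbol 0: members go to different blocks, giving {p1,p2,p3,p5,p10,p11} and {p4}.
Refine {p1,p2,p3,p5,p10,p11} on symbol 1: members go to different blocks, giving {p1,p2,p3,p5,p11} and {p10}.
Split {p1,p2,p3,p5,p11} by δ(·,0) → {p1,p2,p5,p11} and {p3}.
Refine {p1,p2,p5,p11} on symbol 2: members go to different blocks, giving {p2,p5,p11} and {p1}.
Refine {p7,p9} on symbol 0: members go to different blocks, giving {p7} and {p9}.
The partition is now stable with 8 blocks: {p2,p5,p11} | {p7} | {p8} | {p4} | {p10} | {p3} | {p1} | {p9}.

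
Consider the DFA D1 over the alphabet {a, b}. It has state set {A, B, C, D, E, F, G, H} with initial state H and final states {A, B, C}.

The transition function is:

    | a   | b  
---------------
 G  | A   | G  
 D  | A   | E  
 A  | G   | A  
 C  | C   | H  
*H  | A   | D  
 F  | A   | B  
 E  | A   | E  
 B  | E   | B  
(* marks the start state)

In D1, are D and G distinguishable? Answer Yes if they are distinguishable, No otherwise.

No

Reachable states from the start: {A,D,E,G,H}. Unreachable: {B,C,F} — drop them.
Initial partition by acceptance: {A} | {D,E,G,H}.
No further refinement is possible. Final partition (2 blocks): {A} | {D,E,G,H}.
D and G lie in the same block of the stable partition, so they are equivalent — no string distinguishes them.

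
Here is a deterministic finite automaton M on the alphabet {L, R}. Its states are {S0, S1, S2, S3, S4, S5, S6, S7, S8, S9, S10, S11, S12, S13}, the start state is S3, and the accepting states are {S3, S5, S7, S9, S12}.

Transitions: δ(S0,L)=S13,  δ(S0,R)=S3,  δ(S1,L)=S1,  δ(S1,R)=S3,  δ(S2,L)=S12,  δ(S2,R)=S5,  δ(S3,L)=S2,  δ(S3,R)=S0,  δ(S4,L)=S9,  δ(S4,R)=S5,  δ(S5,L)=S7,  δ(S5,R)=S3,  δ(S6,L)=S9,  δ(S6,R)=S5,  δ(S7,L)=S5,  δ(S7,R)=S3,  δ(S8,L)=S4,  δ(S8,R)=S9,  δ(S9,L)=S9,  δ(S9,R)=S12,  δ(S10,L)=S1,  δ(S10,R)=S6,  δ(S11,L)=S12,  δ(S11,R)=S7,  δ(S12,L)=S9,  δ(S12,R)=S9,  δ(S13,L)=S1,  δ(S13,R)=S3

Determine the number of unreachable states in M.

BFS from S3 reaches {S0, S1, S2, S3, S5, S7, S9, S12, S13}; the 5 state(s) S4, S6, S8, S10, S11 are never visited.

5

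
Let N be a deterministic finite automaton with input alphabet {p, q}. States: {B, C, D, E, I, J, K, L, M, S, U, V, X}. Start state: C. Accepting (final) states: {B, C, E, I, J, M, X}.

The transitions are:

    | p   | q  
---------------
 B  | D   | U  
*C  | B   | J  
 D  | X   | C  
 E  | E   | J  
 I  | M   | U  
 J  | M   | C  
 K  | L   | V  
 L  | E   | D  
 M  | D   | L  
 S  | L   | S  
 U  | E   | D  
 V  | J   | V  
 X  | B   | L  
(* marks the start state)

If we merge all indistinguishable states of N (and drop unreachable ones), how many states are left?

6

States {I,K,S,V} cannot be reached from the start state, so discard them.
Start with accepting vs non-accepting: {B,C,E,J,M,X} | {D,L,U}.
On input p, block {B,C,E,J,M,X} splits into {C,E,J,X} and {B,M}.
Refine {C,E,J,X} on symbol p: members go to different blocks, giving {C,J,X} and {E}.
Refine {C,J,X} on symbol q: members go to different blocks, giving {C,J} and {X}.
Refine {D,L,U} on symbol p: members go to different blocks, giving {L,U} and {D}.
Stable partition: {C,J} | {L,U} | {B,M} | {E} | {X} | {D} — 6 equivalence classes.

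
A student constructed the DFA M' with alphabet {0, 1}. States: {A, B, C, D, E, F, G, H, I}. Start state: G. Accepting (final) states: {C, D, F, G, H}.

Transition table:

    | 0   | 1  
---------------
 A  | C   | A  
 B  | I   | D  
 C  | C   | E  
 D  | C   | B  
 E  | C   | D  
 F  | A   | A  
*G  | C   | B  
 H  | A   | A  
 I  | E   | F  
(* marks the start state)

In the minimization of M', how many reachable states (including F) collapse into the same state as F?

Reachable states from the start: {A,B,C,D,E,F,G,I}. Unreachable: {H} — drop them.
Start with accepting vs non-accepting: {C,D,F,G} | {A,B,E,I}.
Split {C,D,F,G} by δ(·,0) → {C,D,G} and {F}.
Refine {A,B,E,I} on symbol 0: members go to different blocks, giving {A,E} and {B,I}.
On input 1, block {C,D,G} splits into {D,G} and {C}.
Refine {A,E} on symbol 1: members go to different blocks, giving {A} and {E}.
On input 0, block {B,I} splits into {B} and {I}.
No further refinement is possible. Final partition (7 blocks): {D,G} | {A} | {F} | {B} | {C} | {E} | {I}.
The equivalence class containing F is {F}, of size 1.

1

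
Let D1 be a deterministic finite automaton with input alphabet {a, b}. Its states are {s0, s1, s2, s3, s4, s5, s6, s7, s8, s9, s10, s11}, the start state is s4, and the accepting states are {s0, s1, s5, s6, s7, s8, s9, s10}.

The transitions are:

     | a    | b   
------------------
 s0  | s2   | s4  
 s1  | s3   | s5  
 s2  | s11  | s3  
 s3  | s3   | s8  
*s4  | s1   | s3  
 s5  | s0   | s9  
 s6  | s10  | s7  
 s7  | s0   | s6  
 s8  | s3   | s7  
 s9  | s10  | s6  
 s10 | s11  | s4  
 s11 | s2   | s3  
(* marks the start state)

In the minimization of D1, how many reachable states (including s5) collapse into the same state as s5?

P0 = {s0,s1,s5,s6,s7,s8,s9,s10} | {s2,s3,s4,s11}.
On input a, block {s0,s1,s5,s6,s7,s8,s9,s10} splits into {s0,s1,s8,s10} and {s5,s6,s7,s9}.
Split {s0,s1,s8,s10} by δ(·,b) → {s0,s10} and {s1,s8}.
Split {s2,s3,s4,s11} by δ(·,a) → {s2,s3,s11} and {s4}.
Split {s2,s3,s11} by δ(·,b) → {s2,s11} and {s3}.
The partition is now stable with 6 blocks: {s0,s10} | {s2,s11} | {s5,s6,s7,s9} | {s1,s8} | {s4} | {s3}.
State s5 belongs to the block {s5,s6,s7,s9}, which has 4 states.

4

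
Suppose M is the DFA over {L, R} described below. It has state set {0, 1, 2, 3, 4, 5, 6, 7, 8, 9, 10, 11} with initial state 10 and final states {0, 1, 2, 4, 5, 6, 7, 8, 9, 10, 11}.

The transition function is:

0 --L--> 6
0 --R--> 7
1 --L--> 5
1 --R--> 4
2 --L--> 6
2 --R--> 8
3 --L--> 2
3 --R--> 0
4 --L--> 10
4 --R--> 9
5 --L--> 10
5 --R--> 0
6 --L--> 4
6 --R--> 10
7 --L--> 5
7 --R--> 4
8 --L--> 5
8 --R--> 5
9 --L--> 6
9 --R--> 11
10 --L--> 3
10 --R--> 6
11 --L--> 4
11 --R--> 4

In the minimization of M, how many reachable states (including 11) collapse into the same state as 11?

3

States {1} cannot be reached from the start state, so discard them.
Start with accepting vs non-accepting: {0,2,4,5,6,7,8,9,10,11} | {3}.
On input L, block {0,2,4,5,6,7,8,9,10,11} splits into {0,2,4,5,6,7,8,9,11} and {10}.
Split {0,2,4,5,6,7,8,9,11} by δ(·,L) → {0,2,6,7,8,9,11} and {4,5}.
Split {0,2,6,7,8,9,11} by δ(·,L) → {6,7,8,11} and {0,2,9}.
Split {6,7,8,11} by δ(·,R) → {7,8,11} and {6}.
Stable partition: {7,8,11} | {3} | {10} | {4,5} | {0,2,9} | {6} — 6 equivalence classes.
The equivalence class containing 11 is {7,8,11}, of size 3.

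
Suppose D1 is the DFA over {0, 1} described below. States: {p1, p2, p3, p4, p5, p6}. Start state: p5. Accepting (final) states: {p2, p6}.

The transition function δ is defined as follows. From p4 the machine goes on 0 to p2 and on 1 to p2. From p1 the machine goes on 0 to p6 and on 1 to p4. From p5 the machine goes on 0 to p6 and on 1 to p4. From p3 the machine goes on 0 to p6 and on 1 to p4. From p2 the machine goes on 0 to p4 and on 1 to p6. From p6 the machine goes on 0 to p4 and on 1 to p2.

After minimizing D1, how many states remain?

3

First remove the unreachable states {p1,p3}; 4 states remain.
Start with accepting vs non-accepting: {p2,p6} | {p4,p5}.
Split {p4,p5} by δ(·,1) → {p4} and {p5}.
The partition is now stable with 3 blocks: {p2,p6} | {p4} | {p5}.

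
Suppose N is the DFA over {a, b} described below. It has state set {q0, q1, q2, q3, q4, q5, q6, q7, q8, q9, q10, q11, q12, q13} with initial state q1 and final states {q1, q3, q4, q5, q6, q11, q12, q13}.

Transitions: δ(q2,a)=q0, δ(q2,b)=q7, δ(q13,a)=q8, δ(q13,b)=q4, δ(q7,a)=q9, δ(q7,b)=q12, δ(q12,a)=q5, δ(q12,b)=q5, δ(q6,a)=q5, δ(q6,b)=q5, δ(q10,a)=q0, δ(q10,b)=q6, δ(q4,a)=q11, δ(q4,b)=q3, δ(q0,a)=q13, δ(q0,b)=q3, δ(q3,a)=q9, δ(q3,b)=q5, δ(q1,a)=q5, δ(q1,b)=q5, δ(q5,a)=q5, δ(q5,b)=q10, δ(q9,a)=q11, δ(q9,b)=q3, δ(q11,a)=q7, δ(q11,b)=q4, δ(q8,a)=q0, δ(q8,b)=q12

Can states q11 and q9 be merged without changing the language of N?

No

Reachable states from the start: {q0,q1,q3,q4,q5,q6,q7,q8,q9,q10,q11,q12,q13}. Unreachable: {q2} — drop them.
Initial partition by acceptance: {q1,q3,q4,q5,q6,q11,q12,q13} | {q0,q7,q8,q9,q10}.
Refine {q1,q3,q4,q5,q6,q11,q12,q13} on symbol a: members go to different blocks, giving {q1,q4,q5,q6,q12} and {q3,q11,q13}.
Split {q1,q4,q5,q6,q12} by δ(·,a) → {q1,q5,q6,q12} and {q4}.
Refine {q1,q5,q6,q12} on symbol b: members go to different blocks, giving {q1,q6,q12} and {q5}.
Split {q0,q7,q8,q9,q10} by δ(·,a) → {q7,q8,q10} and {q0,q9}.
Refine {q3,q11,q13} on symbol a: members go to different blocks, giving {q11,q13} and {q3}.
No further refinement is possible. Final partition (7 blocks): {q1,q6,q12} | {q7,q8,q10} | {q11,q13} | {q4} | {q5} | {q0,q9} | {q3}.
q11 and q9 end up in different blocks, so they are distinguishable. For instance, the string 'ε' is accepted from only q11.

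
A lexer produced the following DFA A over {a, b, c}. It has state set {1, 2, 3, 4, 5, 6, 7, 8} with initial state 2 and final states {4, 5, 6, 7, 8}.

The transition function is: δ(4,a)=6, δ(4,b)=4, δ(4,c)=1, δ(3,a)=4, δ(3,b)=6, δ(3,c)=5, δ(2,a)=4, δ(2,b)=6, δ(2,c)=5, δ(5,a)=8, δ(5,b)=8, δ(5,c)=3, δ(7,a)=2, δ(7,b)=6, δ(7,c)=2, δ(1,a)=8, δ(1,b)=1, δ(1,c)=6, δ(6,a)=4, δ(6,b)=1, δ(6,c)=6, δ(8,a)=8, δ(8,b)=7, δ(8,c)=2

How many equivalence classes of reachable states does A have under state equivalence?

7

P0 = {4,5,6,7,8} | {1,2,3}.
Refine {4,5,6,7,8} on symbol a: members go to different blocks, giving {4,5,6,8} and {7}.
Split {4,5,6,8} by δ(·,b) → {4,5} and {6} and {8}.
Split {4,5} by δ(·,a) → {4} and {5}.
On input a, block {1,2,3} splits into {2,3} and {1}.
The partition is now stable with 7 blocks: {4} | {2,3} | {7} | {6} | {8} | {5} | {1}.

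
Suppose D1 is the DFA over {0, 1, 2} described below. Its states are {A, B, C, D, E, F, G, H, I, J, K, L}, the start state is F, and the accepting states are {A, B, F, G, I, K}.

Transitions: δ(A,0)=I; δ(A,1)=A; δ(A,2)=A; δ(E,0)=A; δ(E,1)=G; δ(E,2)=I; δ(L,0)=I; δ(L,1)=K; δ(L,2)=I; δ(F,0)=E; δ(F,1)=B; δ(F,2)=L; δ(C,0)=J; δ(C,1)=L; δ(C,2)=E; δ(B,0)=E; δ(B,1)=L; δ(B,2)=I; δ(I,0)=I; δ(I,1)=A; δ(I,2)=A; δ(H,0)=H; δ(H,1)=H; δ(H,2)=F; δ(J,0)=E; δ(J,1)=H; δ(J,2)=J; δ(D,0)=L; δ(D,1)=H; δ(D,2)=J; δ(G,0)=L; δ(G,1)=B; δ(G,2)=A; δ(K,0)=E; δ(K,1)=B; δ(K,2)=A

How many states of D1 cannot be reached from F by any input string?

4

Starting at F and following transitions, the reachable set is {A, B, E, F, G, I, K, L}. That leaves C, D, H, J unreachable — 4 in total.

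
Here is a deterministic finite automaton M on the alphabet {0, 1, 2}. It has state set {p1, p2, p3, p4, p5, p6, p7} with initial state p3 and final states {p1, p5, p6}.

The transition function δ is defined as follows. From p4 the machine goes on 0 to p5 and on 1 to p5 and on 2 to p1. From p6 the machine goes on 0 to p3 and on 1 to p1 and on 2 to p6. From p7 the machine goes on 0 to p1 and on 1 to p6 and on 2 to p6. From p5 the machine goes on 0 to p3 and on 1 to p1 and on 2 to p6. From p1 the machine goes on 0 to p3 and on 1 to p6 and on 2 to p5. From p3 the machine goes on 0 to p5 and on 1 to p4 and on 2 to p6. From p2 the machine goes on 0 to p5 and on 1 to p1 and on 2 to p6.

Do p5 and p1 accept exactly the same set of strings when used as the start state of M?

States {p2,p7} cannot be reached from the start state, so discard them.
P0 = {p1,p5,p6} | {p3,p4}.
Refine {p3,p4} on symbol 1: members go to different blocks, giving {p3} and {p4}.
No further refinement is possible. Final partition (3 blocks): {p1,p5,p6} | {p3} | {p4}.
p5 and p1 lie in the same block of the stable partition, so they are equivalent — no string distinguishes them.

Yes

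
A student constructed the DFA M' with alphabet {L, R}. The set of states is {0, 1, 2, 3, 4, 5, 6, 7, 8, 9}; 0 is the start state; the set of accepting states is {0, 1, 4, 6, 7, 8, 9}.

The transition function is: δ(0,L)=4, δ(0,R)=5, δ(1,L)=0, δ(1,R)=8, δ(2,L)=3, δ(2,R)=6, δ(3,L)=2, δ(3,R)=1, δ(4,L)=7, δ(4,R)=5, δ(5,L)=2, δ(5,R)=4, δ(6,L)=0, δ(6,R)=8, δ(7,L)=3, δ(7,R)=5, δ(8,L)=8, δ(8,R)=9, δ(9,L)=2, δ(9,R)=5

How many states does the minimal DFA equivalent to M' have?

7

P0 = {0,1,4,6,7,8,9} | {2,3,5}.
On input L, block {0,1,4,6,7,8,9} splits into {0,1,4,6,8} and {7,9}.
Split {0,1,4,6,8} by δ(·,L) → {0,1,6,8} and {4}.
Split {0,1,6,8} by δ(·,L) → {1,6,8} and {0}.
Split {1,6,8} by δ(·,L) → {1,6} and {8}.
Split {2,3,5} by δ(·,R) → {2,3} and {5}.
The partition is now stable with 7 blocks: {1,6} | {2,3} | {7,9} | {4} | {0} | {8} | {5}.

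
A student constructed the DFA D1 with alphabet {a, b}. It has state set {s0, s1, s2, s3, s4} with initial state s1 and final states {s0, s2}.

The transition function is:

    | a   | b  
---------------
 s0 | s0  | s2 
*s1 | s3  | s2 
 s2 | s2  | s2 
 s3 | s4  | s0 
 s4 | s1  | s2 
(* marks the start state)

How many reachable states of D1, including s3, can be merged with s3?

3

P0 = {s0,s2} | {s1,s3,s4}.
The partition is now stable with 2 blocks: {s0,s2} | {s1,s3,s4}.
State s3 belongs to the block {s1,s3,s4}, which has 3 states.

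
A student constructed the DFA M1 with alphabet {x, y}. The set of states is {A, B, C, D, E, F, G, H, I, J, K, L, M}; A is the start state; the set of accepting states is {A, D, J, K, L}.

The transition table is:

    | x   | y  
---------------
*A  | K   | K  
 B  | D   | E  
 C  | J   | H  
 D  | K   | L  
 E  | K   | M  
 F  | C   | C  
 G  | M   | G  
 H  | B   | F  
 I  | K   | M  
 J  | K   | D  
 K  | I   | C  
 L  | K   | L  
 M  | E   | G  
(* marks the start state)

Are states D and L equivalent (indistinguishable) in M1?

Every state is reachable, so we keep all 13.
Start with accepting vs non-accepting: {A,D,J,K,L} | {B,C,E,F,G,H,I,M}.
Refine {A,D,J,K,L} on symbol x: members go to different blocks, giving {A,D,J,L} and {K}.
Split {A,D,J,L} by δ(·,y) → {D,J,L} and {A}.
Refine {B,C,E,F,G,H,I,M} on symbol x: members go to different blocks, giving {F,G,H,M} and {B,C} and {E,I}.
Refine {F,G,H,M} on symbol x: members go to different blocks, giving {F,H} and {G} and {M}.
On input y, block {F,H} splits into {F} and {H}.
On input y, block {B,C} splits into {B} and {C}.
The partition is now stable with 10 blocks: {D,J,L} | {F} | {K} | {A} | {B} | {E,I} | {G} | {M} | {H} | {C}.
D and L lie in the same block of the stable partition, so they are equivalent — no string distinguishes them.

Yes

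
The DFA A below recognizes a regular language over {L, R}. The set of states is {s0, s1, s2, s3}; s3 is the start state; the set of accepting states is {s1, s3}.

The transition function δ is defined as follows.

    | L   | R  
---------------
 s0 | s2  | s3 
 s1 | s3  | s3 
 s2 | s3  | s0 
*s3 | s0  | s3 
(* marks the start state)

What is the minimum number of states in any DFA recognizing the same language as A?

3

States {s1} cannot be reached from the start state, so discard them.
Start with accepting vs non-accepting: {s3} | {s0,s2}.
On input L, block {s0,s2} splits into {s0} and {s2}.
The partition is now stable with 3 blocks: {s3} | {s0} | {s2}.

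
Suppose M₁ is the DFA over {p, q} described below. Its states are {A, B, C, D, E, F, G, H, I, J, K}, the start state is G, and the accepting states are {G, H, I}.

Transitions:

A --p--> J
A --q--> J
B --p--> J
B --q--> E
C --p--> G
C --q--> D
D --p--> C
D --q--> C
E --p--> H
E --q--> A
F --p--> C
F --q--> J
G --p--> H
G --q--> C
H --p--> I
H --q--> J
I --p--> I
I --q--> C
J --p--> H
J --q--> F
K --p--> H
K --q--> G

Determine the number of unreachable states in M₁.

BFS from G reaches {C, D, F, G, H, I, J}; the 4 state(s) A, B, E, K are never visited.

4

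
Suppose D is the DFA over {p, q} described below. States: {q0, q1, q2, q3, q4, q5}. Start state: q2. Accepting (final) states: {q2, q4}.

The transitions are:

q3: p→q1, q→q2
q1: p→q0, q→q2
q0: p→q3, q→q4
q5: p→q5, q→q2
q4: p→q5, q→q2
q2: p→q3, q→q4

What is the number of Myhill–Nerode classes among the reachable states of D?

All states are reachable from the start state.
Initial partition by acceptance: {q2,q4} | {q0,q1,q3,q5}.
The partition is now stable with 2 blocks: {q2,q4} | {q0,q1,q3,q5}.

2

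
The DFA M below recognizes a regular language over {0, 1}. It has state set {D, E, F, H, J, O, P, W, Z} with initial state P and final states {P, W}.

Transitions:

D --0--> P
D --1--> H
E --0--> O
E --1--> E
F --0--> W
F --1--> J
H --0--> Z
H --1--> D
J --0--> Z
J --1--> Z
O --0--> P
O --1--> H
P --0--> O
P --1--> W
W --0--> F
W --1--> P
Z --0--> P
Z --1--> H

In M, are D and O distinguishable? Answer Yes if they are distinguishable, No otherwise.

No

States {E} cannot be reached from the start state, so discard them.
Start with accepting vs non-accepting: {P,W} | {D,F,H,J,O,Z}.
On input 0, block {D,F,H,J,O,Z} splits into {D,F,O,Z} and {H,J}.
Stable partition: {P,W} | {D,F,O,Z} | {H,J} — 3 equivalence classes.
D and O lie in the same block of the stable partition, so they are equivalent — no string distinguishes them.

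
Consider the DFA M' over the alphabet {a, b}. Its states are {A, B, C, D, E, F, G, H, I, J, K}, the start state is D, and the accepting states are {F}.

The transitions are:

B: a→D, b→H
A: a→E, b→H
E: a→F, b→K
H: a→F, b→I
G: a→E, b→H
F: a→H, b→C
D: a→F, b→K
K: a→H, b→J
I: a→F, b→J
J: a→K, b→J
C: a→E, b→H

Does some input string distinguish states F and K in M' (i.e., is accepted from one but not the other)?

First remove the unreachable states {A,B,G}; 8 states remain.
P0 = {F} | {C,D,E,H,I,J,K}.
Refine {C,D,E,H,I,J,K} on symbol a: members go to different blocks, giving {D,E,H,I} and {C,J,K}.
Split {D,E,H,I} by δ(·,b) → {D,E,I} and {H}.
Split {C,J,K} by δ(·,a) → {C} and {J} and {K}.
On input b, block {D,E,I} splits into {D,E} and {I}.
The partition is now stable with 7 blocks: {F} | {D,E} | {C} | {H} | {J} | {K} | {I}.
F and K end up in different blocks, so they are distinguishable. For instance, the string 'ε' is accepted from only F.

Yes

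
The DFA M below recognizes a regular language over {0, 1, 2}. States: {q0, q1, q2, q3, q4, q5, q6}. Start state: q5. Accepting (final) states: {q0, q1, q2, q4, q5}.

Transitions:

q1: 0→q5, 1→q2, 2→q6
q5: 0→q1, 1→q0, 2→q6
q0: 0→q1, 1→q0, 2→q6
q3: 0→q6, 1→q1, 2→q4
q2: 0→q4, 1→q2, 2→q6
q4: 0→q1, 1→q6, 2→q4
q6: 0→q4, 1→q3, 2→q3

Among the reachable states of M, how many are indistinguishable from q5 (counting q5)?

Every state is reachable, so we keep all 7.
Start with accepting vs non-accepting: {q0,q1,q2,q4,q5} | {q3,q6}.
On input 1, block {q0,q1,q2,q4,q5} splits into {q0,q1,q2,q5} and {q4}.
Refine {q0,q1,q2,q5} on symbol 0: members go to different blocks, giving {q0,q1,q5} and {q2}.
Refine {q0,q1,q5} on symbol 1: members go to different blocks, giving {q0,q5} and {q1}.
Refine {q3,q6} on symbol 0: members go to different blocks, giving {q3} and {q6}.
No further refinement is possible. Final partition (6 blocks): {q0,q5} | {q3} | {q4} | {q2} | {q1} | {q6}.
State q5 belongs to the block {q0,q5}, which has 2 states.

2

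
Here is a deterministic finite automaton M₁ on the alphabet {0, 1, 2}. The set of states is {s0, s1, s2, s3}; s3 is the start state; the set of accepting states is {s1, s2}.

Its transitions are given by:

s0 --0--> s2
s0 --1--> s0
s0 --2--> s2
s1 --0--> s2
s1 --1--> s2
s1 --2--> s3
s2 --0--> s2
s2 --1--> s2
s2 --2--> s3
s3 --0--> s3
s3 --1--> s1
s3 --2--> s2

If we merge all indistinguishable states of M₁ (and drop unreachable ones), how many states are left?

Reachable states from the start: {s1,s2,s3}. Unreachable: {s0} — drop them.
Start with accepting vs non-accepting: {s1,s2} | {s3}.
No further refinement is possible. Final partition (2 blocks): {s1,s2} | {s3}.

2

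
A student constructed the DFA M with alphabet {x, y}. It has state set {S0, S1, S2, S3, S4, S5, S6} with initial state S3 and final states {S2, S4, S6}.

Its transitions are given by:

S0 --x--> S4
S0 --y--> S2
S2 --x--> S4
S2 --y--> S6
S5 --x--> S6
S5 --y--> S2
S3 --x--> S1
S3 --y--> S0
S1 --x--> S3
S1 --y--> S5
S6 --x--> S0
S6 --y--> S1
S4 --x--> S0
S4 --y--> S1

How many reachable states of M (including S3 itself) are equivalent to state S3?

Initial partition by acceptance: {S2,S4,S6} | {S0,S1,S3,S5}.
Split {S2,S4,S6} by δ(·,x) → {S4,S6} and {S2}.
On input x, block {S0,S1,S3,S5} splits into {S0,S5} and {S1,S3}.
No further refinement is possible. Final partition (4 blocks): {S4,S6} | {S0,S5} | {S2} | {S1,S3}.
State S3 belongs to the block {S1,S3}, which has 2 states.

2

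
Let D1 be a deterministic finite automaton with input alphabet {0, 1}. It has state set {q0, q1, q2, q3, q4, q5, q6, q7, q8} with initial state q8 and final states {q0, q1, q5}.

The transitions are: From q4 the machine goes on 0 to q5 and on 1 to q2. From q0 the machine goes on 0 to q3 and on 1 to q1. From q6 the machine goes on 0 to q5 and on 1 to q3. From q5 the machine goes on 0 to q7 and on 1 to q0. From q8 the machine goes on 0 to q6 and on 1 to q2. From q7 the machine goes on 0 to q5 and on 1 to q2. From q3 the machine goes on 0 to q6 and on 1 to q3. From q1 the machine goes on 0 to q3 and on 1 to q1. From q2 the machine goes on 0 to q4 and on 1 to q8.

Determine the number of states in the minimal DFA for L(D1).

P0 = {q0,q1,q5} | {q2,q3,q4,q6,q7,q8}.
Refine {q2,q3,q4,q6,q7,q8} on symbol 0: members go to different blocks, giving {q2,q3,q8} and {q4,q6,q7}.
Refine {q0,q1,q5} on symbol 0: members go to different blocks, giving {q0,q1} and {q5}.
No further refinement is possible. Final partition (4 blocks): {q0,q1} | {q2,q3,q8} | {q4,q6,q7} | {q5}.

4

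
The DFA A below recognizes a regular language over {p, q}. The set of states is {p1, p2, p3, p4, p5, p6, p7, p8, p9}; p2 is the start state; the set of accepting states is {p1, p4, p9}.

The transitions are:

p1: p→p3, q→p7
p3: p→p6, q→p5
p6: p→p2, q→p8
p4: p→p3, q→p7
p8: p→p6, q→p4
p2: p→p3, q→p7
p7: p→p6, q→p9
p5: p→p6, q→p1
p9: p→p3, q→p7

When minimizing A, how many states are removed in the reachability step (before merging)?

0

A breadth-first search from the start state visits every state.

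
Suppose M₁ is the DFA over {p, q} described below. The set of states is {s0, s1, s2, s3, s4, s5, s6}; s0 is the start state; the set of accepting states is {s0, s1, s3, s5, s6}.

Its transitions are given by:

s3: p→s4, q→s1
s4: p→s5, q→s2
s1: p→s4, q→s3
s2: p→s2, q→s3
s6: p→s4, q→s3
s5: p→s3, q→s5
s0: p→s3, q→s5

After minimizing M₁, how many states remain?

First remove the unreachable states {s6}; 6 states remain.
P0 = {s0,s1,s3,s5} | {s2,s4}.
Split {s0,s1,s3,s5} by δ(·,p) → {s0,s5} and {s1,s3}.
Refine {s2,s4} on symbol p: members go to different blocks, giving {s2} and {s4}.
Stable partition: {s0,s5} | {s2} | {s1,s3} | {s4} — 4 equivalence classes.

4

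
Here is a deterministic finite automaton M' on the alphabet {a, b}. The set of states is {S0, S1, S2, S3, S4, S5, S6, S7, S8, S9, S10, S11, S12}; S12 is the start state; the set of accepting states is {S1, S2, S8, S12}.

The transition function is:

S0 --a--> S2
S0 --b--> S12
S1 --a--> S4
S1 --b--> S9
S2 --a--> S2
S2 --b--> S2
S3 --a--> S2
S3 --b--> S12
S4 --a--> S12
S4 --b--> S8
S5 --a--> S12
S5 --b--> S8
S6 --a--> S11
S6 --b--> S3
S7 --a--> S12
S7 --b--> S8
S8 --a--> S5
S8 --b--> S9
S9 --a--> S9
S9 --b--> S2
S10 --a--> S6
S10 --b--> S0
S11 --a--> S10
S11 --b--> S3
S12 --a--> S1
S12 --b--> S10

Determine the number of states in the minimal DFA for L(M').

7

States {S7} cannot be reached from the start state, so discard them.
Start with accepting vs non-accepting: {S1,S2,S8,S12} | {S0,S3,S4,S5,S6,S9,S10,S11}.
Refine {S1,S2,S8,S12} on symbol a: members go to different blocks, giving {S1,S8} and {S2,S12}.
On input a, block {S0,S3,S4,S5,S6,S9,S10,S11} splits into {S0,S3,S4,S5} and {S6,S9,S10,S11}.
Split {S0,S3,S4,S5} by δ(·,b) → {S0,S3} and {S4,S5}.
Split {S2,S12} by δ(·,a) → {S2} and {S12}.
Refine {S6,S9,S10,S11} on symbol b: members go to different blocks, giving {S6,S10,S11} and {S9}.
The partition is now stable with 7 blocks: {S1,S8} | {S0,S3} | {S2} | {S6,S10,S11} | {S4,S5} | {S12} | {S9}.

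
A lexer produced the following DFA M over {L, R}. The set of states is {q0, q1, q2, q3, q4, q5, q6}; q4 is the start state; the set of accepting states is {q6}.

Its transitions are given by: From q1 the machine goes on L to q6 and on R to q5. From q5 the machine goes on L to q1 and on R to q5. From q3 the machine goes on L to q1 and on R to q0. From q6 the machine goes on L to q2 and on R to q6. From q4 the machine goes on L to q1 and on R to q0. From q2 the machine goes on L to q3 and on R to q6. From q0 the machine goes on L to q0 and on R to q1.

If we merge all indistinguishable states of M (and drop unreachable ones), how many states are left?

All states are reachable from the start state.
Initial partition by acceptance: {q6} | {q0,q1,q2,q3,q4,q5}.
Refine {q0,q1,q2,q3,q4,q5} on symbol L: members go to different blocks, giving {q0,q2,q3,q4,q5} and {q1}.
Refine {q0,q2,q3,q4,q5} on symbol L: members go to different blocks, giving {q3,q4,q5} and {q0,q2}.
On input R, block {q3,q4,q5} splits into {q3,q4} and {q5}.
Refine {q0,q2} on symbol L: members go to different blocks, giving {q0} and {q2}.
No further refinement is possible. Final partition (6 blocks): {q6} | {q3,q4} | {q1} | {q0} | {q5} | {q2}.

6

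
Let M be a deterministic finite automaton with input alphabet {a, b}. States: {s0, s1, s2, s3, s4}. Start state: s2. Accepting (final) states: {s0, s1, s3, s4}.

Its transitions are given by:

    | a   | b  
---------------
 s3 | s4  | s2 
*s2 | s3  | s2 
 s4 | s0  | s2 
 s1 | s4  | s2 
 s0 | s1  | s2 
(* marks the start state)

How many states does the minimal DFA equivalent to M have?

Initial partition by acceptance: {s0,s1,s3,s4} | {s2}.
The partition is now stable with 2 blocks: {s0,s1,s3,s4} | {s2}.

2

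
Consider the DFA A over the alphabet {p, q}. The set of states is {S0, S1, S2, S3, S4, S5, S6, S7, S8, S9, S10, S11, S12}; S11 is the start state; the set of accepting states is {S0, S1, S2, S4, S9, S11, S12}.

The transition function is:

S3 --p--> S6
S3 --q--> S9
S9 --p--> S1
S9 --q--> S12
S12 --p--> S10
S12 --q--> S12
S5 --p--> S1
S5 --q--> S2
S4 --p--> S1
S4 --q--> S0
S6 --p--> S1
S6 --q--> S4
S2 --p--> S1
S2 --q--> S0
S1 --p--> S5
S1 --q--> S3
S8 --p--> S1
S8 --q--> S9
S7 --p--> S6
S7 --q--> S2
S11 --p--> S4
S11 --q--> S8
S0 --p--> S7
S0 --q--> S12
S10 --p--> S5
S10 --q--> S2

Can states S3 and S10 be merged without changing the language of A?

All states are reachable from the start state.
Start with accepting vs non-accepting: {S0,S1,S2,S4,S9,S11,S12} | {S3,S5,S6,S7,S8,S10}.
Split {S0,S1,S2,S4,S9,S11,S12} by δ(·,p) → {S2,S4,S9,S11} and {S0,S1,S12}.
On input p, block {S2,S4,S9,S11} splits into {S2,S4,S9} and {S11}.
On input p, block {S3,S5,S6,S7,S8,S10} splits into {S3,S7,S10} and {S5,S6,S8}.
On input p, block {S0,S1,S12} splits into {S0,S12} and {S1}.
Stable partition: {S2,S4,S9} | {S3,S7,S10} | {S0,S12} | {S11} | {S5,S6,S8} | {S1} — 6 equivalence classes.
S3 and S10 lie in the same block of the stable partition, so they are equivalent — no string distinguishes them.

Yes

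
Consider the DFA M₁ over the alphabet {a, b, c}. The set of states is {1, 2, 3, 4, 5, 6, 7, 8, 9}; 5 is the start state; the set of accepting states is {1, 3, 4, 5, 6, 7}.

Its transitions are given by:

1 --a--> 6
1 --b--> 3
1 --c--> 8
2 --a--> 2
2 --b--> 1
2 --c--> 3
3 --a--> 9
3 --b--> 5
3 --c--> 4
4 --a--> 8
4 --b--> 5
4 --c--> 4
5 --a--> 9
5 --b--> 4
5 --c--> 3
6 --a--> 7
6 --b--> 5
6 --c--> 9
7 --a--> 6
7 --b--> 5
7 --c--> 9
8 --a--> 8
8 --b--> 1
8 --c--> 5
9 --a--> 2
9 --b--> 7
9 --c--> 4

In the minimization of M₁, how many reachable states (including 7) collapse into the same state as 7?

All states are reachable from the start state.
Initial partition by acceptance: {1,3,4,5,6,7} | {2,8,9}.
On input a, block {1,3,4,5,6,7} splits into {1,6,7} and {3,4,5}.
Stable partition: {1,6,7} | {2,8,9} | {3,4,5} — 3 equivalence classes.
The equivalence class containing 7 is {1,6,7}, of size 3.

3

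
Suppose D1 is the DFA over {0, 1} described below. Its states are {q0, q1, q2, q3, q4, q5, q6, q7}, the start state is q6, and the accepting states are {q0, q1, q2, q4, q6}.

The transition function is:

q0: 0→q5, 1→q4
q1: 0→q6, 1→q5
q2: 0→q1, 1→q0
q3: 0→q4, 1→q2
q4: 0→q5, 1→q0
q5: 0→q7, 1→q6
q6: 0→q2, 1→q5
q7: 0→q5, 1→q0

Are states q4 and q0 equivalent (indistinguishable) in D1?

States {q3} cannot be reached from the start state, so discard them.
P0 = {q0,q1,q2,q4,q6} | {q5,q7}.
Refine {q0,q1,q2,q4,q6} on symbol 0: members go to different blocks, giving {q1,q2,q6} and {q0,q4}.
On input 1, block {q1,q2,q6} splits into {q1,q6} and {q2}.
Split {q1,q6} by δ(·,0) → {q1} and {q6}.
Refine {q5,q7} on symbol 1: members go to different blocks, giving {q5} and {q7}.
Stable partition: {q1} | {q5} | {q0,q4} | {q2} | {q6} | {q7} — 6 equivalence classes.
q4 and q0 lie in the same block of the stable partition, so they are equivalent — no string distinguishes them.

Yes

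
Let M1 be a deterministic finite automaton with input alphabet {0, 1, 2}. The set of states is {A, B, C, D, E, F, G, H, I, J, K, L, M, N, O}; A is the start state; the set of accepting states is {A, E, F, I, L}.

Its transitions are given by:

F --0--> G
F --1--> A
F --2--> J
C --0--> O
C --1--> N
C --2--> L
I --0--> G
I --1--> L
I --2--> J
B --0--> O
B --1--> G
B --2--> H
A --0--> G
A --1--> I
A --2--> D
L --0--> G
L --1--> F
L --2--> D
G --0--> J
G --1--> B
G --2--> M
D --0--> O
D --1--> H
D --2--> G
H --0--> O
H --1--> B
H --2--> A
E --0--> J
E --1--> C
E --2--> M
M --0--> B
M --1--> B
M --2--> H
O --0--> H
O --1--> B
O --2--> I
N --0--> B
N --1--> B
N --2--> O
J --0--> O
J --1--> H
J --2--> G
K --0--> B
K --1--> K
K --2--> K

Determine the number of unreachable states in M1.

4

BFS from A reaches {A, B, D, F, G, H, I, J, L, M, O}; the 4 state(s) C, E, K, N are never visited.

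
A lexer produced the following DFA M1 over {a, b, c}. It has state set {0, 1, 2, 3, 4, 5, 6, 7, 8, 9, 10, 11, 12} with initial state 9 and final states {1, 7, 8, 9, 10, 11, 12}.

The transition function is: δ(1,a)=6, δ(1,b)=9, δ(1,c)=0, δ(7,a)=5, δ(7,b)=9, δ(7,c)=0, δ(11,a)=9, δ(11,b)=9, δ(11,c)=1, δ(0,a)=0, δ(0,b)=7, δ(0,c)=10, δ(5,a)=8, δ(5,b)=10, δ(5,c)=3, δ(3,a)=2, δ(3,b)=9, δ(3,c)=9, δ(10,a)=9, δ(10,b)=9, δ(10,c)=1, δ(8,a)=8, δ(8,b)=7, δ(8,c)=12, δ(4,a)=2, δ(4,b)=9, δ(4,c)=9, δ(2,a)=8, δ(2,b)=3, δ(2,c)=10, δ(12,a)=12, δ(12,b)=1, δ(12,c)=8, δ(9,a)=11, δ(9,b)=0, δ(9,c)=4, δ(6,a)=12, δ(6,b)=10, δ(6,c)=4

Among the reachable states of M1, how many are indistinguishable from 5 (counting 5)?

All states are reachable from the start state.
Initial partition by acceptance: {1,7,8,9,10,11,12} | {0,2,3,4,5,6}.
Split {1,7,8,9,10,11,12} by δ(·,a) → {8,9,10,11,12} and {1,7}.
Split {8,9,10,11,12} by δ(·,b) → {8,12} and {10,11} and {9}.
Refine {0,2,3,4,5,6} on symbol a: members go to different blocks, giving {0,3,4} and {2,5,6}.
On input a, block {0,3,4} splits into {3,4} and {0}.
Split {2,5,6} by δ(·,b) → {5,6} and {2}.
No further refinement is possible. Final partition (8 blocks): {8,12} | {3,4} | {1,7} | {10,11} | {9} | {5,6} | {0} | {2}.
State 5 belongs to the block {5,6}, which has 2 states.

2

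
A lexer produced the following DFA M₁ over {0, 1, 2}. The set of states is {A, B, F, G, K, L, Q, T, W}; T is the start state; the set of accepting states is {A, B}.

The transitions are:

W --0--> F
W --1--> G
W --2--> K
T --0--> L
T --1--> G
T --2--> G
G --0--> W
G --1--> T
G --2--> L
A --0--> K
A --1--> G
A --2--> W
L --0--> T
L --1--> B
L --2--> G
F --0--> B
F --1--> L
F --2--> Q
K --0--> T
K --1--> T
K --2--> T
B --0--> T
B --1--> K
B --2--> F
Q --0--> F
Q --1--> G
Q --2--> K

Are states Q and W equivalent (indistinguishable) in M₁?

Yes

States {A} cannot be reached from the start state, so discard them.
P0 = {B} | {F,G,K,L,Q,T,W}.
Split {F,G,K,L,Q,T,W} by δ(·,0) → {G,K,L,Q,T,W} and {F}.
On input 0, block {G,K,L,Q,T,W} splits into {G,K,L,T} and {Q,W}.
Refine {G,K,L,T} on symbol 0: members go to different blocks, giving {K,L,T} and {G}.
Split {K,L,T} by δ(·,1) → {L} and {T} and {K}.
Stable partition: {B} | {L} | {F} | {Q,W} | {G} | {T} | {K} — 7 equivalence classes.
Q and W lie in the same block of the stable partition, so they are equivalent — no string distinguishes them.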